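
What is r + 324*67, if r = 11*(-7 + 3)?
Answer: 21664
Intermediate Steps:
r = -44 (r = 11*(-4) = -44)
r + 324*67 = -44 + 324*67 = -44 + 21708 = 21664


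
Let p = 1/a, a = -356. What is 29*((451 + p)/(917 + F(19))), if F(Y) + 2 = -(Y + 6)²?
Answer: 32111/712 ≈ 45.100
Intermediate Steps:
F(Y) = -2 - (6 + Y)² (F(Y) = -2 - (Y + 6)² = -2 - (6 + Y)²)
p = -1/356 (p = 1/(-356) = -1/356 ≈ -0.0028090)
29*((451 + p)/(917 + F(19))) = 29*((451 - 1/356)/(917 + (-2 - (6 + 19)²))) = 29*(160555/(356*(917 + (-2 - 1*25²)))) = 29*(160555/(356*(917 + (-2 - 1*625)))) = 29*(160555/(356*(917 + (-2 - 625)))) = 29*(160555/(356*(917 - 627))) = 29*((160555/356)/290) = 29*((160555/356)*(1/290)) = 29*(32111/20648) = 32111/712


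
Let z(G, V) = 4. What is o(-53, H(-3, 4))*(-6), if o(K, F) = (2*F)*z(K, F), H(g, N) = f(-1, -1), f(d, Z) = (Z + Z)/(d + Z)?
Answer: -48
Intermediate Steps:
f(d, Z) = 2*Z/(Z + d) (f(d, Z) = (2*Z)/(Z + d) = 2*Z/(Z + d))
H(g, N) = 1 (H(g, N) = 2*(-1)/(-1 - 1) = 2*(-1)/(-2) = 2*(-1)*(-1/2) = 1)
o(K, F) = 8*F (o(K, F) = (2*F)*4 = 8*F)
o(-53, H(-3, 4))*(-6) = (8*1)*(-6) = 8*(-6) = -48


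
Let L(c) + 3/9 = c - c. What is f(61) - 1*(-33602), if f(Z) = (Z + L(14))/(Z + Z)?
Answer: 6149257/183 ≈ 33603.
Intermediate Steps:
L(c) = -1/3 (L(c) = -1/3 + (c - c) = -1/3 + 0 = -1/3)
f(Z) = (-1/3 + Z)/(2*Z) (f(Z) = (Z - 1/3)/(Z + Z) = (-1/3 + Z)/((2*Z)) = (-1/3 + Z)*(1/(2*Z)) = (-1/3 + Z)/(2*Z))
f(61) - 1*(-33602) = (1/6)*(-1 + 3*61)/61 - 1*(-33602) = (1/6)*(1/61)*(-1 + 183) + 33602 = (1/6)*(1/61)*182 + 33602 = 91/183 + 33602 = 6149257/183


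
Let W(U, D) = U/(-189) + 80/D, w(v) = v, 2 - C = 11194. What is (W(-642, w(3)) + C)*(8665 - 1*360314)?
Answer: 247280280098/63 ≈ 3.9251e+9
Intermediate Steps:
C = -11192 (C = 2 - 1*11194 = 2 - 11194 = -11192)
W(U, D) = 80/D - U/189 (W(U, D) = U*(-1/189) + 80/D = -U/189 + 80/D = 80/D - U/189)
(W(-642, w(3)) + C)*(8665 - 1*360314) = ((80/3 - 1/189*(-642)) - 11192)*(8665 - 1*360314) = ((80*(⅓) + 214/63) - 11192)*(8665 - 360314) = ((80/3 + 214/63) - 11192)*(-351649) = (1894/63 - 11192)*(-351649) = -703202/63*(-351649) = 247280280098/63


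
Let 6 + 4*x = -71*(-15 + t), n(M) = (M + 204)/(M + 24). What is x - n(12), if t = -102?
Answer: 8277/4 ≈ 2069.3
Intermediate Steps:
n(M) = (204 + M)/(24 + M)
x = 8301/4 (x = -3/2 + (-71*(-15 - 102))/4 = -3/2 + (-71*(-117))/4 = -3/2 + (1/4)*8307 = -3/2 + 8307/4 = 8301/4 ≈ 2075.3)
x - n(12) = 8301/4 - (204 + 12)/(24 + 12) = 8301/4 - 216/36 = 8301/4 - 1*6 = 8301/4 - 6 = 8277/4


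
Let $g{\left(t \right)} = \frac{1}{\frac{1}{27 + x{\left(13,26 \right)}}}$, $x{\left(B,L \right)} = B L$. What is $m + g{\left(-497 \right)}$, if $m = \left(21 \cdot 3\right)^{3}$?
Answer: $250412$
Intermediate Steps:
$m = 250047$ ($m = 63^{3} = 250047$)
$g{\left(t \right)} = 365$ ($g{\left(t \right)} = \frac{1}{\frac{1}{27 + 13 \cdot 26}} = \frac{1}{\frac{1}{27 + 338}} = \frac{1}{\frac{1}{365}} = 365$)
$m + g{\left(-497 \right)} = 250047 + 365 = 250412$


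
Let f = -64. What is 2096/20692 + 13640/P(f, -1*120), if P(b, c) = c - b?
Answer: -1259471/5173 ≈ -243.47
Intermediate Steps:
2096/20692 + 13640/P(f, -1*120) = 2096/20692 + 13640/(-1*120 - 1*(-64)) = 2096*(1/20692) + 13640/(-120 + 64) = 524/5173 + 13640/(-56) = 524/5173 + 13640*(-1/56) = 524/5173 - 1705/7 = -1259471/5173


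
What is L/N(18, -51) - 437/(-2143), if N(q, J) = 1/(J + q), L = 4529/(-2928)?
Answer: 107188629/2091568 ≈ 51.248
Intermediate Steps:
L = -4529/2928 (L = 4529*(-1/2928) = -4529/2928 ≈ -1.5468)
L/N(18, -51) - 437/(-2143) = -4529/(2928*(1/(-51 + 18))) - 437/(-2143) = -4529/(2928*(1/(-33))) - 437*(-1/2143) = -4529/(2928*(-1/33)) + 437/2143 = -4529/2928*(-33) + 437/2143 = 49819/976 + 437/2143 = 107188629/2091568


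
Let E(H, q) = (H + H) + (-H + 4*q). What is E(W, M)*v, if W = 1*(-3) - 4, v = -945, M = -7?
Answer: 33075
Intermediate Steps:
W = -7 (W = -3 - 4 = -7)
E(H, q) = H + 4*q (E(H, q) = 2*H + (-H + 4*q) = H + 4*q)
E(W, M)*v = (-7 + 4*(-7))*(-945) = (-7 - 28)*(-945) = -35*(-945) = 33075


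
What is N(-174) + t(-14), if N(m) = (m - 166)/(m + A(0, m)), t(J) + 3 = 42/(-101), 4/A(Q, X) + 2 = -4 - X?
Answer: -1078635/738007 ≈ -1.4616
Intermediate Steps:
A(Q, X) = 4/(-6 - X) (A(Q, X) = 4/(-2 + (-4 - X)) = 4/(-6 - X))
t(J) = -345/101 (t(J) = -3 + 42/(-101) = -3 + 42*(-1/101) = -3 - 42/101 = -345/101)
N(m) = (-166 + m)/(m - 4/(6 + m)) (N(m) = (m - 166)/(m - 4/(6 + m)) = (-166 + m)/(m - 4/(6 + m)))
N(-174) + t(-14) = (-166 - 174)*(6 - 174)/(-4 - 174*(6 - 174)) - 345/101 = -340*(-168)/(-4 - 174*(-168)) - 345/101 = -340*(-168)/(-4 + 29232) - 345/101 = -340*(-168)/29228 - 345/101 = (1/29228)*(-340)*(-168) - 345/101 = 14280/7307 - 345/101 = -1078635/738007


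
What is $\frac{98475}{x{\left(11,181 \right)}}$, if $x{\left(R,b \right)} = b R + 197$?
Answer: $\frac{98475}{2188} \approx 45.007$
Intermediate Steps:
$x{\left(R,b \right)} = 197 + R b$ ($x{\left(R,b \right)} = R b + 197 = 197 + R b$)
$\frac{98475}{x{\left(11,181 \right)}} = \frac{98475}{197 + 11 \cdot 181} = \frac{98475}{197 + 1991} = \frac{98475}{2188}$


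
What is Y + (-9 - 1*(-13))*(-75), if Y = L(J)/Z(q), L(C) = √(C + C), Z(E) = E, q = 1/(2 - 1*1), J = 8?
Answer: -296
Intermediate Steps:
q = 1 (q = 1/(2 - 1) = 1/1 = 1)
L(C) = √2*√C (L(C) = √(2*C) = √2*√C)
Y = 4 (Y = (√2*√8)/1 = (√2*(2*√2))*1 = 4*1 = 4)
Y + (-9 - 1*(-13))*(-75) = 4 + (-9 - 1*(-13))*(-75) = 4 + (-9 + 13)*(-75) = 4 + 4*(-75) = 4 - 300 = -296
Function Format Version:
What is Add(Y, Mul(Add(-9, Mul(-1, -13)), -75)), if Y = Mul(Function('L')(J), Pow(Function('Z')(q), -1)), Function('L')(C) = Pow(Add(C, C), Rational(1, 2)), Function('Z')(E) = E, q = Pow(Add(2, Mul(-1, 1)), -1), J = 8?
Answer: -296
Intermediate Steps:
q = 1 (q = Pow(Add(2, -1), -1) = Pow(1, -1) = 1)
Function('L')(C) = Mul(Pow(2, Rational(1, 2)), Pow(C, Rational(1, 2))) (Function('L')(C) = Pow(Mul(2, C), Rational(1, 2)) = Mul(Pow(2, Rational(1, 2)), Pow(C, Rational(1, 2))))
Y = 4 (Y = Mul(Mul(Pow(2, Rational(1, 2)), Pow(8, Rational(1, 2))), Pow(1, -1)) = Mul(Mul(Pow(2, Rational(1, 2)), Mul(2, Pow(2, Rational(1, 2)))), 1) = Mul(4, 1) = 4)
Add(Y, Mul(Add(-9, Mul(-1, -13)), -75)) = Add(4, Mul(Add(-9, Mul(-1, -13)), -75)) = Add(4, Mul(Add(-9, 13), -75)) = Add(4, Mul(4, -75)) = Add(4, -300) = -296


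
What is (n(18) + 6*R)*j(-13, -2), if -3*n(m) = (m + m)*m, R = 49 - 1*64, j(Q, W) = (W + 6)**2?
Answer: -4896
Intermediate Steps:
j(Q, W) = (6 + W)**2
R = -15 (R = 49 - 64 = -15)
n(m) = -2*m**2/3 (n(m) = -(m + m)*m/3 = -2*m*m/3 = -2*m**2/3)
(n(18) + 6*R)*j(-13, -2) = (-2/3*18**2 + 6*(-15))*(6 - 2)**2 = (-2/3*324 - 90)*4**2 = (-216 - 90)*16 = -306*16 = -4896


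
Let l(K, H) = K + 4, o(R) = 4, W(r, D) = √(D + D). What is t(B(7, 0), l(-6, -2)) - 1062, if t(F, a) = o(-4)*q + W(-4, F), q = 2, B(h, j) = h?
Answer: -1054 + √14 ≈ -1050.3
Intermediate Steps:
W(r, D) = √2*√D (W(r, D) = √(2*D) = √2*√D)
l(K, H) = 4 + K
t(F, a) = 8 + √2*√F (t(F, a) = 4*2 + √2*√F = 8 + √2*√F)
t(B(7, 0), l(-6, -2)) - 1062 = (8 + √2*√7) - 1062 = (8 + √14) - 1062 = -1054 + √14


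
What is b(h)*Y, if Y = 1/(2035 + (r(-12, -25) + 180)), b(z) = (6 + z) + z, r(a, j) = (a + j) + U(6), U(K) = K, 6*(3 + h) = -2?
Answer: -1/3276 ≈ -0.00030525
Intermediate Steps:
h = -10/3 (h = -3 + (⅙)*(-2) = -3 - ⅓ = -10/3 ≈ -3.3333)
r(a, j) = 6 + a + j (r(a, j) = (a + j) + 6 = 6 + a + j)
b(z) = 6 + 2*z
Y = 1/2184 (Y = 1/(2035 + ((6 - 12 - 25) + 180)) = 1/(2035 + (-31 + 180)) = 1/(2035 + 149) = 1/2184 ≈ 0.00045788)
b(h)*Y = (6 + 2*(-10/3))*(1/2184) = (6 - 20/3)*(1/2184) = -⅔*1/2184 = -1/3276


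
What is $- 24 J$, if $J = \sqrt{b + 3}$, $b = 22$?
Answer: $-120$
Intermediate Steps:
$J = 5$ ($J = \sqrt{22 + 3} = \sqrt{25} = 5$)
$- 24 J = \left(-24\right) 5 = -120$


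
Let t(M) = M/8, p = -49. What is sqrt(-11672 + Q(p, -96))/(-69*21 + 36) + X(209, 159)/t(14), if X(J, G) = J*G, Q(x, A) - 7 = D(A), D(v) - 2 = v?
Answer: 132924/7 - I*sqrt(11759)/1413 ≈ 18989.0 - 0.076744*I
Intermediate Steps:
D(v) = 2 + v
t(M) = M/8 (t(M) = M*(1/8) = M/8)
Q(x, A) = 9 + A (Q(x, A) = 7 + (2 + A) = 9 + A)
X(J, G) = G*J
sqrt(-11672 + Q(p, -96))/(-69*21 + 36) + X(209, 159)/t(14) = sqrt(-11672 + (9 - 96))/(-69*21 + 36) + (159*209)/(((1/8)*14)) = sqrt(-11672 - 87)/(-1449 + 36) + 33231/(7/4) = sqrt(-11759)/(-1413) + 33231*(4/7) = (I*sqrt(11759))*(-1/1413) + 132924/7 = -I*sqrt(11759)/1413 + 132924/7 = 132924/7 - I*sqrt(11759)/1413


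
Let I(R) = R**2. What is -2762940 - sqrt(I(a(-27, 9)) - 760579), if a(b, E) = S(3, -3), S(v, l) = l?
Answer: -2762940 - I*sqrt(760570) ≈ -2.7629e+6 - 872.11*I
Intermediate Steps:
a(b, E) = -3
-2762940 - sqrt(I(a(-27, 9)) - 760579) = -2762940 - sqrt((-3)**2 - 760579) = -2762940 - sqrt(9 - 760579) = -2762940 - sqrt(-760570) = -2762940 - I*sqrt(760570)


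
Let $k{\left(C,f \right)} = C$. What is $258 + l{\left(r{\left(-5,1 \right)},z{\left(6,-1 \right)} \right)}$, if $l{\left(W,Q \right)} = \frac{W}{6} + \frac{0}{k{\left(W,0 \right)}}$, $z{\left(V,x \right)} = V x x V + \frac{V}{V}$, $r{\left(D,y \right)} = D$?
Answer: $\frac{1543}{6} \approx 257.17$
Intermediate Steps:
$z{\left(V,x \right)} = 1 + V^{2} x^{2}$ ($z{\left(V,x \right)} = V x^{2} V + 1 = V^{2} x^{2} + 1 = 1 + V^{2} x^{2}$)
$l{\left(W,Q \right)} = \frac{W}{6}$ ($l{\left(W,Q \right)} = \frac{W}{6} + \frac{0}{W} = W \frac{1}{6} + 0 = \frac{W}{6} + 0 = \frac{W}{6}$)
$258 + l{\left(r{\left(-5,1 \right)},z{\left(6,-1 \right)} \right)} = 258 + \frac{1}{6} \left(-5\right) = 258 - \frac{5}{6} = \frac{1543}{6}$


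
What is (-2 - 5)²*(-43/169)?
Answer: -2107/169 ≈ -12.467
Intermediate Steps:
(-2 - 5)²*(-43/169) = (-7)²*(-43*1/169) = 49*(-43/169) = -2107/169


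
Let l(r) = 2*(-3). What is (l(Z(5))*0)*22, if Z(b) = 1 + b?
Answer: 0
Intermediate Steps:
l(r) = -6
(l(Z(5))*0)*22 = -6*0*22 = 0*22 = 0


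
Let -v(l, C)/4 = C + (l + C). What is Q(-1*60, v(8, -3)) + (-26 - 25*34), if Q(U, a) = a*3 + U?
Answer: -960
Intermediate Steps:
v(l, C) = -8*C - 4*l (v(l, C) = -4*(C + (l + C)) = -4*(C + (C + l)) = -4*(l + 2*C) = -8*C - 4*l)
Q(U, a) = U + 3*a (Q(U, a) = 3*a + U = U + 3*a)
Q(-1*60, v(8, -3)) + (-26 - 25*34) = (-1*60 + 3*(-8*(-3) - 4*8)) + (-26 - 25*34) = (-60 + 3*(24 - 32)) + (-26 - 850) = (-60 + 3*(-8)) - 876 = (-60 - 24) - 876 = -84 - 876 = -960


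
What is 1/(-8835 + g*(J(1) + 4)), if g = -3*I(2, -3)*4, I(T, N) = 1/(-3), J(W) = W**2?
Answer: -1/8815 ≈ -0.00011344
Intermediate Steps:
I(T, N) = -1/3
g = 4 (g = -3*(-1/3)*4 = 1*4 = 4)
1/(-8835 + g*(J(1) + 4)) = 1/(-8835 + 4*(1**2 + 4)) = 1/(-8835 + 4*(1 + 4)) = 1/(-8835 + 4*5) = 1/(-8835 + 20) = 1/(-8815) = -1/8815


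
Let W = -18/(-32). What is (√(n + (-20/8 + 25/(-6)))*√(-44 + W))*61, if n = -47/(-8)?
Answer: -61*√79230/48 ≈ -357.71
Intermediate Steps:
n = 47/8 (n = -47*(-⅛) = 47/8 ≈ 5.8750)
W = 9/16 (W = -18*(-1/32) = 9/16 ≈ 0.56250)
(√(n + (-20/8 + 25/(-6)))*√(-44 + W))*61 = (√(47/8 + (-20/8 + 25/(-6)))*√(-44 + 9/16))*61 = (√(47/8 + (-20*⅛ + 25*(-⅙)))*√(-695/16))*61 = (√(47/8 + (-5/2 - 25/6))*(I*√695/4))*61 = (√(47/8 - 20/3)*(I*√695/4))*61 = (√(-19/24)*(I*√695/4))*61 = ((I*√114/12)*(I*√695/4))*61 = -√79230/48*61 = -61*√79230/48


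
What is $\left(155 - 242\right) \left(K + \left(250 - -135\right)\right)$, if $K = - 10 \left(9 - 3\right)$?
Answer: $-28275$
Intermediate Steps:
$K = -60$ ($K = \left(-10\right) 6 = -60$)
$\left(155 - 242\right) \left(K + \left(250 - -135\right)\right) = \left(155 - 242\right) \left(-60 + \left(250 - -135\right)\right) = \left(155 - 242\right) \left(-60 + \left(250 + 135\right)\right) = - 87 \left(-60 + 385\right) = \left(-87\right) 325 = -28275$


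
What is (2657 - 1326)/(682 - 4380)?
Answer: -1331/3698 ≈ -0.35992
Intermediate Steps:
(2657 - 1326)/(682 - 4380) = 1331/(-3698) = 1331*(-1/3698) = -1331/3698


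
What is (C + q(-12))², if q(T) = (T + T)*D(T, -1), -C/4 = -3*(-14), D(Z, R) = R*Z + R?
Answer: 186624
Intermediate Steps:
D(Z, R) = R + R*Z
C = -168 (C = -(-12)*(-14) = -4*42 = -168)
q(T) = 2*T*(-1 - T) (q(T) = (T + T)*(-(1 + T)) = (2*T)*(-1 - T) = 2*T*(-1 - T))
(C + q(-12))² = (-168 - 2*(-12)*(1 - 12))² = (-168 - 2*(-12)*(-11))² = (-168 - 264)² = (-432)² = 186624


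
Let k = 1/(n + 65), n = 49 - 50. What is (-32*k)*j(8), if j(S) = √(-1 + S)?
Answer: -√7/2 ≈ -1.3229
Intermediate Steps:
n = -1
k = 1/64 (k = 1/(-1 + 65) = 1/64 ≈ 0.015625)
(-32*k)*j(8) = (-32*1/64)*√(-1 + 8) = -√7/2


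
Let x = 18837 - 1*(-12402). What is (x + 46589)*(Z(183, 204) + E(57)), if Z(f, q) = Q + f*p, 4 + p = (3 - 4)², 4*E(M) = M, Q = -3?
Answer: -41852007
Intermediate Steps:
x = 31239 (x = 18837 + 12402 = 31239)
E(M) = M/4
p = -3 (p = -4 + (3 - 4)² = -4 + (-1)² = -4 + 1 = -3)
Z(f, q) = -3 - 3*f (Z(f, q) = -3 + f*(-3) = -3 - 3*f)
(x + 46589)*(Z(183, 204) + E(57)) = (31239 + 46589)*((-3 - 3*183) + (¼)*57) = 77828*((-3 - 549) + 57/4) = 77828*(-552 + 57/4) = 77828*(-2151/4) = -41852007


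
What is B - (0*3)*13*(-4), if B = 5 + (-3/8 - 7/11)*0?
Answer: 5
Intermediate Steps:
B = 5 (B = 5 + (-3*⅛ - 7*1/11)*0 = 5 + (-3/8 - 7/11)*0 = 5 - 89/88*0 = 5 + 0 = 5)
B - (0*3)*13*(-4) = 5 - (0*3)*13*(-4) = 5 - 0*13*(-4) = 5 - 0*(-4) = 5 - 1*0 = 5 + 0 = 5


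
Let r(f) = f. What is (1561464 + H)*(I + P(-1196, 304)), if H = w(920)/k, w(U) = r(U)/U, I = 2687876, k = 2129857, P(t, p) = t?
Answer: 8935078324944055320/2129857 ≈ 4.1952e+12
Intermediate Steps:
w(U) = 1 (w(U) = U/U = 1)
H = 1/2129857 ≈ 4.6952e-7
(1561464 + H)*(I + P(-1196, 304)) = (1561464 + 1/2129857)*(2687876 - 1196) = (3325695030649/2129857)*2686680 = 8935078324944055320/2129857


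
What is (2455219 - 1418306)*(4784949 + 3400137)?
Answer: 8487222079518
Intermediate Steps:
(2455219 - 1418306)*(4784949 + 3400137) = 1036913*8185086 = 8487222079518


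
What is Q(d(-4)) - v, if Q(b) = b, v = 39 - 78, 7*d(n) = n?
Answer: 269/7 ≈ 38.429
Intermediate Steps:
d(n) = n/7
v = -39
Q(d(-4)) - v = (⅐)*(-4) - 1*(-39) = -4/7 + 39 = 269/7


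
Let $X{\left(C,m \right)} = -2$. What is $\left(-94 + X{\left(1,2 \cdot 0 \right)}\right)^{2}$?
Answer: $9216$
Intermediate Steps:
$\left(-94 + X{\left(1,2 \cdot 0 \right)}\right)^{2} = \left(-94 - 2\right)^{2} = \left(-96\right)^{2} = 9216$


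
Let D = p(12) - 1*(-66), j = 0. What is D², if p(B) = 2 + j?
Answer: 4624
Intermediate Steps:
p(B) = 2 (p(B) = 2 + 0 = 2)
D = 68 (D = 2 - 1*(-66) = 2 + 66 = 68)
D² = 68² = 4624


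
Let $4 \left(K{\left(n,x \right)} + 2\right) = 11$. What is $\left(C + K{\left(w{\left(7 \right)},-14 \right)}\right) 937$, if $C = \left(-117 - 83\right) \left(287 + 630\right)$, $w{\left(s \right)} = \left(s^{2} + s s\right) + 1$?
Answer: $- \frac{687380389}{4} \approx -1.7185 \cdot 10^{8}$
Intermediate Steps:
$w{\left(s \right)} = 1 + 2 s^{2}$ ($w{\left(s \right)} = \left(s^{2} + s^{2}\right) + 1 = 2 s^{2} + 1 = 1 + 2 s^{2}$)
$K{\left(n,x \right)} = \frac{3}{4}$ ($K{\left(n,x \right)} = -2 + \frac{1}{4} \cdot 11 = -2 + \frac{11}{4} = \frac{3}{4}$)
$C = -183400$ ($C = \left(-200\right) 917 = -183400$)
$\left(C + K{\left(w{\left(7 \right)},-14 \right)}\right) 937 = \left(-183400 + \frac{3}{4}\right) 937 = \left(- \frac{733597}{4}\right) 937 = - \frac{687380389}{4}$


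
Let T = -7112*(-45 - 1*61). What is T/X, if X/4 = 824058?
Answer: 94234/412029 ≈ 0.22871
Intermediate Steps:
X = 3296232 (X = 4*824058 = 3296232)
T = 753872 (T = -7112*(-45 - 61) = -7112*(-106) = 753872)
T/X = 753872/3296232 = 753872*(1/3296232) = 94234/412029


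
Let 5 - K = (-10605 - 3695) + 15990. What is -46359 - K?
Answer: -44674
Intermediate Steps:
K = -1685 (K = 5 - ((-10605 - 3695) + 15990) = 5 - (-14300 + 15990) = 5 - 1*1690 = 5 - 1690 = -1685)
-46359 - K = -46359 - 1*(-1685) = -46359 + 1685 = -44674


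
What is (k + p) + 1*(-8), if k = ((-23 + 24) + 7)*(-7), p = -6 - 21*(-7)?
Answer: 77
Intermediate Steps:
p = 141 (p = -6 + 147 = 141)
k = -56 (k = (1 + 7)*(-7) = 8*(-7) = -56)
(k + p) + 1*(-8) = (-56 + 141) + 1*(-8) = 85 - 8 = 77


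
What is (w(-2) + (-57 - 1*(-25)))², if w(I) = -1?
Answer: 1089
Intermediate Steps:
(w(-2) + (-57 - 1*(-25)))² = (-1 + (-57 - 1*(-25)))² = (-1 + (-57 + 25))² = (-1 - 32)² = (-33)² = 1089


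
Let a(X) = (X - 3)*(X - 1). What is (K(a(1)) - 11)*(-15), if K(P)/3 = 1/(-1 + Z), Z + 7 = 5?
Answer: 180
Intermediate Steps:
Z = -2 (Z = -7 + 5 = -2)
a(X) = (-1 + X)*(-3 + X) (a(X) = (-3 + X)*(-1 + X) = (-1 + X)*(-3 + X))
K(P) = -1 (K(P) = 3/(-1 - 2) = 3/(-3) = 3*(-1/3) = -1)
(K(a(1)) - 11)*(-15) = (-1 - 11)*(-15) = -12*(-15) = 180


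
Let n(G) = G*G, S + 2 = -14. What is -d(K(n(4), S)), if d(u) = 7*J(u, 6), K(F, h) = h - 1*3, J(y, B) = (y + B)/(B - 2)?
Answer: 91/4 ≈ 22.750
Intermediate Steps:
S = -16 (S = -2 - 14 = -16)
n(G) = G²
J(y, B) = (B + y)/(-2 + B)
K(F, h) = -3 + h (K(F, h) = h - 3 = -3 + h)
d(u) = 21/2 + 7*u/4 (d(u) = 7*((6 + u)/(-2 + 6)) = 7*((6 + u)/4) = 7*(3/2 + u/4) = 21/2 + 7*u/4)
-d(K(n(4), S)) = -(21/2 + 7*(-3 - 16)/4) = -(21/2 + (7/4)*(-19)) = -(21/2 - 133/4) = -1*(-91/4) = 91/4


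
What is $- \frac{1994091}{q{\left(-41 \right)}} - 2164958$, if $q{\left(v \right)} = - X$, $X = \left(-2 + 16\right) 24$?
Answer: $- \frac{241810599}{112} \approx -2.159 \cdot 10^{6}$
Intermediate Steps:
$X = 336$ ($X = 14 \cdot 24 = 336$)
$q{\left(v \right)} = -336$ ($q{\left(v \right)} = \left(-1\right) 336 = -336$)
$- \frac{1994091}{q{\left(-41 \right)}} - 2164958 = - \frac{1994091}{-336} - 2164958 = \left(-1994091\right) \left(- \frac{1}{336}\right) - 2164958 = \frac{664697}{112} - 2164958 = - \frac{241810599}{112}$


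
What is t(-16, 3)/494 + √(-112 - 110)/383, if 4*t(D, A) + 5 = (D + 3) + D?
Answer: -17/988 + I*√222/383 ≈ -0.017206 + 0.038903*I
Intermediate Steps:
t(D, A) = -½ + D/2 (t(D, A) = -5/4 + ((D + 3) + D)/4 = -5/4 + ((3 + D) + D)/4 = -5/4 + (3 + 2*D)/4 = -5/4 + (¾ + D/2) = -½ + D/2)
t(-16, 3)/494 + √(-112 - 110)/383 = (-½ + (½)*(-16))/494 + √(-112 - 110)/383 = (-½ - 8)*(1/494) + √(-222)*(1/383) = -17/2*1/494 + (I*√222)*(1/383) = -17/988 + I*√222/383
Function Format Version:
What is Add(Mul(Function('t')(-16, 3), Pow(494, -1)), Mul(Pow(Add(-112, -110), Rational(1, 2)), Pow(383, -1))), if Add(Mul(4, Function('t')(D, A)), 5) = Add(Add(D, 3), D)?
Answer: Add(Rational(-17, 988), Mul(Rational(1, 383), I, Pow(222, Rational(1, 2)))) ≈ Add(-0.017206, Mul(0.038903, I))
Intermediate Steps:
Function('t')(D, A) = Add(Rational(-1, 2), Mul(Rational(1, 2), D)) (Function('t')(D, A) = Add(Rational(-5, 4), Mul(Rational(1, 4), Add(Add(D, 3), D))) = Add(Rational(-5, 4), Mul(Rational(1, 4), Add(Add(3, D), D))) = Add(Rational(-5, 4), Mul(Rational(1, 4), Add(3, Mul(2, D)))) = Add(Rational(-5, 4), Add(Rational(3, 4), Mul(Rational(1, 2), D))) = Add(Rational(-1, 2), Mul(Rational(1, 2), D)))
Add(Mul(Function('t')(-16, 3), Pow(494, -1)), Mul(Pow(Add(-112, -110), Rational(1, 2)), Pow(383, -1))) = Add(Mul(Add(Rational(-1, 2), Mul(Rational(1, 2), -16)), Pow(494, -1)), Mul(Pow(Add(-112, -110), Rational(1, 2)), Pow(383, -1))) = Add(Mul(Add(Rational(-1, 2), -8), Rational(1, 494)), Mul(Pow(-222, Rational(1, 2)), Rational(1, 383))) = Add(Mul(Rational(-17, 2), Rational(1, 494)), Mul(Mul(I, Pow(222, Rational(1, 2))), Rational(1, 383))) = Add(Rational(-17, 988), Mul(Rational(1, 383), I, Pow(222, Rational(1, 2))))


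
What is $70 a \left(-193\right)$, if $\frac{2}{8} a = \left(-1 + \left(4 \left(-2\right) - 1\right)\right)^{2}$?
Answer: $-5404000$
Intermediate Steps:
$a = 400$ ($a = 4 \left(-1 + \left(4 \left(-2\right) - 1\right)\right)^{2} = 4 \left(-1 - 9\right)^{2} = 4 \left(-10\right)^{2} = 4 \cdot 100 = 400$)
$70 a \left(-193\right) = 70 \cdot 400 \left(-193\right) = 28000 \left(-193\right) = -5404000$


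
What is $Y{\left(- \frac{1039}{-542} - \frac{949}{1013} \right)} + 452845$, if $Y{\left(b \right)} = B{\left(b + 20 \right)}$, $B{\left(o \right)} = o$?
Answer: $\frac{248644254939}{549046} \approx 4.5287 \cdot 10^{5}$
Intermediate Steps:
$Y{\left(b \right)} = 20 + b$ ($Y{\left(b \right)} = b + 20 = 20 + b$)
$Y{\left(- \frac{1039}{-542} - \frac{949}{1013} \right)} + 452845 = \left(20 - \left(- \frac{1039}{542} + \frac{949}{1013}\right)\right) + 452845 = \left(20 - - \frac{538149}{549046}\right) + 452845 = \left(20 + \left(\frac{1039}{542} - \frac{949}{1013}\right)\right) + 452845 = \left(20 + \frac{538149}{549046}\right) + 452845 = \frac{11519069}{549046} + 452845 = \frac{248644254939}{549046}$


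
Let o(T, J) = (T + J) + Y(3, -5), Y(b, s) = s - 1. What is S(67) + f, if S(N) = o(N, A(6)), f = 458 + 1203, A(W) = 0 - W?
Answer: 1716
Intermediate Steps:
Y(b, s) = -1 + s
A(W) = -W
f = 1661
o(T, J) = -6 + J + T (o(T, J) = (T + J) + (-1 - 5) = (J + T) - 6 = -6 + J + T)
S(N) = -12 + N (S(N) = -6 - 1*6 + N = -6 - 6 + N = -12 + N)
S(67) + f = (-12 + 67) + 1661 = 55 + 1661 = 1716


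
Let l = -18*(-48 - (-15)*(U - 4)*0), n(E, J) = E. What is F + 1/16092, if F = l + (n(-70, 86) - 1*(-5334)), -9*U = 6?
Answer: 98611777/16092 ≈ 6128.0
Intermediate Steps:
U = -2/3 (U = -1/9*6 = -2/3 ≈ -0.66667)
l = 864 (l = -18*(-48 - (-15)*(-2/3 - 4)*0) = -18*(-48 - (-15)*(-14)/3*0) = -18*(-48 - 5*14*0) = -18*(-48 - 70*0) = -18*(-48 + 0) = -18*(-48) = 864)
F = 6128 (F = 864 + (-70 - 1*(-5334)) = 864 + (-70 + 5334) = 864 + 5264 = 6128)
F + 1/16092 = 6128 + 1/16092 = 98611777/16092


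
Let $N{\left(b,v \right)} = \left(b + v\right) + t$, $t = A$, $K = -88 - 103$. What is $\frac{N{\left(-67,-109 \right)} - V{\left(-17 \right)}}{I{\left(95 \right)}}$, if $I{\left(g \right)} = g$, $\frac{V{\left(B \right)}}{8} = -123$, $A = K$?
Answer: $\frac{617}{95} \approx 6.4947$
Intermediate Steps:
$K = -191$
$A = -191$
$t = -191$
$V{\left(B \right)} = -984$ ($V{\left(B \right)} = 8 \left(-123\right) = -984$)
$N{\left(b,v \right)} = -191 + b + v$ ($N{\left(b,v \right)} = \left(b + v\right) - 191 = -191 + b + v$)
$\frac{N{\left(-67,-109 \right)} - V{\left(-17 \right)}}{I{\left(95 \right)}} = \frac{\left(-191 - 67 - 109\right) - -984}{95} = \left(-367 + 984\right) \frac{1}{95} = 617 \cdot \frac{1}{95} = \frac{617}{95}$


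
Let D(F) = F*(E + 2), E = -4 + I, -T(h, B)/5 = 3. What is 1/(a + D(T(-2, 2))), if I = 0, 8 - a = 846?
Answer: -1/808 ≈ -0.0012376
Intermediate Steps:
a = -838 (a = 8 - 1*846 = 8 - 846 = -838)
T(h, B) = -15 (T(h, B) = -5*3 = -15)
E = -4 (E = -4 + 0 = -4)
D(F) = -2*F (D(F) = F*(-4 + 2) = F*(-2) = -2*F)
1/(a + D(T(-2, 2))) = 1/(-838 - 2*(-15)) = 1/(-838 + 30) = 1/(-808) = -1/808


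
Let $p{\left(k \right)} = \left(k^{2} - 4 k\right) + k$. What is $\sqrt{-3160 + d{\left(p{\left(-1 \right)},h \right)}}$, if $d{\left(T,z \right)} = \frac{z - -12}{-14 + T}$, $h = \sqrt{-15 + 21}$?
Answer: $\frac{\sqrt{-316120 - 10 \sqrt{6}}}{10} \approx 56.227 i$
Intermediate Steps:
$h = \sqrt{6} \approx 2.4495$
$p{\left(k \right)} = k^{2} - 3 k$
$d{\left(T,z \right)} = \frac{12 + z}{-14 + T}$ ($d{\left(T,z \right)} = \frac{z + 12}{-14 + T} = \frac{12 + z}{-14 + T}$)
$\sqrt{-3160 + d{\left(p{\left(-1 \right)},h \right)}} = \sqrt{-3160 + \frac{12 + \sqrt{6}}{-14 - \left(-3 - 1\right)}} = \sqrt{-3160 + \frac{12 + \sqrt{6}}{-14 - -4}} = \sqrt{-3160 + \frac{12 + \sqrt{6}}{-14 + 4}} = \sqrt{-3160 + \frac{12 + \sqrt{6}}{-10}} = \sqrt{-3160 - \frac{12 + \sqrt{6}}{10}} = \sqrt{-3160 - \left(\frac{6}{5} + \frac{\sqrt{6}}{10}\right)} = \sqrt{- \frac{15806}{5} - \frac{\sqrt{6}}{10}}$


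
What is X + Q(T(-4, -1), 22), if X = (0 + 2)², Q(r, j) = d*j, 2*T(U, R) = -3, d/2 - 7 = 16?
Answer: 1016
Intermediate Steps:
d = 46 (d = 14 + 2*16 = 14 + 32 = 46)
T(U, R) = -3/2 (T(U, R) = (½)*(-3) = -3/2)
Q(r, j) = 46*j
X = 4 (X = 2² = 4)
X + Q(T(-4, -1), 22) = 4 + 46*22 = 4 + 1012 = 1016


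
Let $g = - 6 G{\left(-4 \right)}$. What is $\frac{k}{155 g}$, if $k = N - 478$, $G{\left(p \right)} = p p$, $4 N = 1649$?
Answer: $\frac{263}{59520} \approx 0.0044187$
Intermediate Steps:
$N = \frac{1649}{4}$ ($N = \frac{1}{4} \cdot 1649 = \frac{1649}{4} \approx 412.25$)
$G{\left(p \right)} = p^{2}$
$g = -96$ ($g = - 6 \left(-4\right)^{2} = \left(-6\right) 16 = -96$)
$k = - \frac{263}{4}$ ($k = \frac{1649}{4} - 478 = - \frac{263}{4} \approx -65.75$)
$\frac{k}{155 g} = - \frac{263}{4 \cdot 155 \left(-96\right)} = - \frac{263}{4 \left(-14880\right)} = \left(- \frac{263}{4}\right) \left(- \frac{1}{14880}\right) = \frac{263}{59520}$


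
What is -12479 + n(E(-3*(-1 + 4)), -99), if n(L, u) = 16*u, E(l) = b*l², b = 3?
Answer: -14063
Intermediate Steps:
E(l) = 3*l²
-12479 + n(E(-3*(-1 + 4)), -99) = -12479 + 16*(-99) = -12479 - 1584 = -14063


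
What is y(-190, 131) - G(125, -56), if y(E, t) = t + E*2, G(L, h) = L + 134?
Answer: -508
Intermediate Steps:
G(L, h) = 134 + L
y(E, t) = t + 2*E
y(-190, 131) - G(125, -56) = (131 + 2*(-190)) - (134 + 125) = (131 - 380) - 1*259 = -249 - 259 = -508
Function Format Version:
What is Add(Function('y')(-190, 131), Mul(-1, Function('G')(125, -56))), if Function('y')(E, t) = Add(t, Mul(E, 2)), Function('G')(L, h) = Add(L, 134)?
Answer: -508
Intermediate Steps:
Function('G')(L, h) = Add(134, L)
Function('y')(E, t) = Add(t, Mul(2, E))
Add(Function('y')(-190, 131), Mul(-1, Function('G')(125, -56))) = Add(Add(131, Mul(2, -190)), Mul(-1, Add(134, 125))) = Add(Add(131, -380), Mul(-1, 259)) = Add(-249, -259) = -508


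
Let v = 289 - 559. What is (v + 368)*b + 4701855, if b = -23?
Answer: 4699601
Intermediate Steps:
v = -270
(v + 368)*b + 4701855 = (-270 + 368)*(-23) + 4701855 = 98*(-23) + 4701855 = -2254 + 4701855 = 4699601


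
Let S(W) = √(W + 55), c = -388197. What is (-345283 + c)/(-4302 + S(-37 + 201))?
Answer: 210362064/1233799 + 146696*√219/3701397 ≈ 171.09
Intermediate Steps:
S(W) = √(55 + W)
(-345283 + c)/(-4302 + S(-37 + 201)) = (-345283 - 388197)/(-4302 + √(55 + (-37 + 201))) = -733480/(-4302 + √(55 + 164)) = -733480/(-4302 + √219)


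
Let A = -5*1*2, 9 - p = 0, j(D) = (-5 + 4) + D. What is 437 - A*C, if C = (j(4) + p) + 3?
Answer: 587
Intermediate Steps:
j(D) = -1 + D
p = 9 (p = 9 - 1*0 = 9 + 0 = 9)
A = -10 (A = -5*2 = -10)
C = 15 (C = ((-1 + 4) + 9) + 3 = (3 + 9) + 3 = 12 + 3 = 15)
437 - A*C = 437 - (-10)*15 = 437 - 1*(-150) = 437 + 150 = 587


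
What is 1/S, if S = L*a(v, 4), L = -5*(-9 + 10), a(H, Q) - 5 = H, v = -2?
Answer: -1/15 ≈ -0.066667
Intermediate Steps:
a(H, Q) = 5 + H
L = -5 (L = -5*1 = -5)
S = -15 (S = -5*(5 - 2) = -5*3 = -15)
1/S = 1/(-15) = -1/15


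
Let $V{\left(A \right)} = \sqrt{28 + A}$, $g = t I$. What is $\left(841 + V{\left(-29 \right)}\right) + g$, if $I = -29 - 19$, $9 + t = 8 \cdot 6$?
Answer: $-1031 + i \approx -1031.0 + 1.0 i$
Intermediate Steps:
$t = 39$ ($t = -9 + 8 \cdot 6 = -9 + 48 = 39$)
$I = -48$ ($I = -29 - 19 = -48$)
$g = -1872$ ($g = 39 \left(-48\right) = -1872$)
$\left(841 + V{\left(-29 \right)}\right) + g = \left(841 + \sqrt{28 - 29}\right) - 1872 = \left(841 + \sqrt{-1}\right) - 1872 = \left(841 + i\right) - 1872 = -1031 + i$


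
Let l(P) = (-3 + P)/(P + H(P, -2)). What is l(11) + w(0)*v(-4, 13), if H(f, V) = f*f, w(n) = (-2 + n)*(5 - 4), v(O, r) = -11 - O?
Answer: 464/33 ≈ 14.061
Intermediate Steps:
w(n) = -2 + n (w(n) = (-2 + n)*1 = -2 + n)
H(f, V) = f²
l(P) = (-3 + P)/(P + P²)
l(11) + w(0)*v(-4, 13) = (-3 + 11)/(11*(1 + 11)) + (-2 + 0)*(-11 - 1*(-4)) = (1/11)*8/12 - 2*(-11 + 4) = (1/11)*(1/12)*8 - 2*(-7) = 2/33 + 14 = 464/33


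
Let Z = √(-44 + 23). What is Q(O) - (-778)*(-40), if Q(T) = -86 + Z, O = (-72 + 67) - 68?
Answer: -31206 + I*√21 ≈ -31206.0 + 4.5826*I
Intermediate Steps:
Z = I*√21 (Z = √(-21) = I*√21 ≈ 4.5826*I)
O = -73 (O = -5 - 68 = -73)
Q(T) = -86 + I*√21
Q(O) - (-778)*(-40) = (-86 + I*√21) - (-778)*(-40) = (-86 + I*√21) - 1*31120 = (-86 + I*√21) - 31120 = -31206 + I*√21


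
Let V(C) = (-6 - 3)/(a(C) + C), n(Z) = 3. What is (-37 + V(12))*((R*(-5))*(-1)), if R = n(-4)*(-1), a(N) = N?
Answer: 4485/8 ≈ 560.63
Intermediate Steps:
R = -3 (R = 3*(-1) = -3)
V(C) = -9/(2*C) (V(C) = (-6 - 3)/(C + C) = -9*1/(2*C) = -9/(2*C))
(-37 + V(12))*((R*(-5))*(-1)) = (-37 - 9/2/12)*(-3*(-5)*(-1)) = (-37 - 9/2*1/12)*(15*(-1)) = (-37 - 3/8)*(-15) = -299/8*(-15) = 4485/8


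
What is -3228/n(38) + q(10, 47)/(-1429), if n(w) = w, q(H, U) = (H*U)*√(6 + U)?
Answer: -1614/19 - 470*√53/1429 ≈ -87.342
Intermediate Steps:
q(H, U) = H*U*√(6 + U)
-3228/n(38) + q(10, 47)/(-1429) = -3228/38 + (10*47*√(6 + 47))/(-1429) = -3228*1/38 + (10*47*√53)*(-1/1429) = -1614/19 + (470*√53)*(-1/1429) = -1614/19 - 470*√53/1429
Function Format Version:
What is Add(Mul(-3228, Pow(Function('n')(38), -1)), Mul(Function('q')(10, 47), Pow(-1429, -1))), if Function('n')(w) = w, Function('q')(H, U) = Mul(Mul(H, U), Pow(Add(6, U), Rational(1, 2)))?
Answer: Add(Rational(-1614, 19), Mul(Rational(-470, 1429), Pow(53, Rational(1, 2)))) ≈ -87.342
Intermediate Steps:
Function('q')(H, U) = Mul(H, U, Pow(Add(6, U), Rational(1, 2)))
Add(Mul(-3228, Pow(Function('n')(38), -1)), Mul(Function('q')(10, 47), Pow(-1429, -1))) = Add(Mul(-3228, Pow(38, -1)), Mul(Mul(10, 47, Pow(Add(6, 47), Rational(1, 2))), Pow(-1429, -1))) = Add(Mul(-3228, Rational(1, 38)), Mul(Mul(10, 47, Pow(53, Rational(1, 2))), Rational(-1, 1429))) = Add(Rational(-1614, 19), Mul(Mul(470, Pow(53, Rational(1, 2))), Rational(-1, 1429))) = Add(Rational(-1614, 19), Mul(Rational(-470, 1429), Pow(53, Rational(1, 2))))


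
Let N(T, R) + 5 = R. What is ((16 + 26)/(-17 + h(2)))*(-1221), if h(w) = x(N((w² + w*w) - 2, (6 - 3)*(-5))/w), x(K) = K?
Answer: 5698/3 ≈ 1899.3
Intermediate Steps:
N(T, R) = -5 + R
h(w) = -20/w (h(w) = (-5 + (6 - 3)*(-5))/w = (-5 + 3*(-5))/w = (-5 - 15)/w = -20/w)
((16 + 26)/(-17 + h(2)))*(-1221) = ((16 + 26)/(-17 - 20/2))*(-1221) = (42/(-17 - 20*½))*(-1221) = (42/(-17 - 10))*(-1221) = (42/(-27))*(-1221) = (42*(-1/27))*(-1221) = -14/9*(-1221) = 5698/3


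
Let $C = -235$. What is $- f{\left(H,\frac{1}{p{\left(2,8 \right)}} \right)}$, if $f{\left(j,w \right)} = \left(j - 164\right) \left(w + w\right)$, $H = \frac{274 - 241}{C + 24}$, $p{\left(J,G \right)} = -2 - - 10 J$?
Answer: $\frac{34637}{1899} \approx 18.24$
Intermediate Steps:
$p{\left(J,G \right)} = -2 + 10 J$
$H = - \frac{33}{211}$ ($H = \frac{274 - 241}{-235 + 24} = \frac{33}{-211} = 33 \left(- \frac{1}{211}\right) = - \frac{33}{211} \approx -0.1564$)
$f{\left(j,w \right)} = 2 w \left(-164 + j\right)$ ($f{\left(j,w \right)} = \left(-164 + j\right) 2 w = 2 w \left(-164 + j\right)$)
$- f{\left(H,\frac{1}{p{\left(2,8 \right)}} \right)} = - \frac{2 \left(-164 - \frac{33}{211}\right)}{-2 + 10 \cdot 2} = - \frac{2 \left(-34637\right)}{\left(-2 + 20\right) 211} = - \frac{2 \left(-34637\right)}{18 \cdot 211} = \left(-1\right) \left(- \frac{34637}{1899}\right) = \frac{34637}{1899}$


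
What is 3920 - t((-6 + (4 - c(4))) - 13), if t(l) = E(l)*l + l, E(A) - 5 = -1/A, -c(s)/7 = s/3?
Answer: 3955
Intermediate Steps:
c(s) = -7*s/3
E(A) = 5 - 1/A
t(l) = l + l*(5 - 1/l) (t(l) = (5 - 1/l)*l + l = l*(5 - 1/l) + l = l + l*(5 - 1/l))
3920 - t((-6 + (4 - c(4))) - 13) = 3920 - (-1 + 6*((-6 + (4 - (-7)*4/3)) - 13)) = 3920 - (-1 + 6*((-6 + (4 - 1*(-28/3))) - 13)) = 3920 - (-1 + 6*((-6 + (4 + 28/3)) - 13)) = 3920 - (-1 + 6*((-6 + 40/3) - 13)) = 3920 - (-1 + 6*(22/3 - 13)) = 3920 - (-1 + 6*(-17/3)) = 3920 - (-1 - 34) = 3920 - 1*(-35) = 3920 + 35 = 3955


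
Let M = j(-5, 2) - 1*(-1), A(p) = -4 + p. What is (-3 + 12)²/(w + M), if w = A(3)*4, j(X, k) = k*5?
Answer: 81/7 ≈ 11.571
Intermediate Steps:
j(X, k) = 5*k
M = 11 (M = 5*2 - 1*(-1) = 10 + 1 = 11)
w = -4 (w = (-4 + 3)*4 = -1*4 = -4)
(-3 + 12)²/(w + M) = (-3 + 12)²/(-4 + 11) = 9²/7 = (⅐)*81 = 81/7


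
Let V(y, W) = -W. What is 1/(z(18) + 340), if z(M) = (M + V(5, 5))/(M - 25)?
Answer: 7/2367 ≈ 0.0029573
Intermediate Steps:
z(M) = (-5 + M)/(-25 + M) (z(M) = (M - 1*5)/(M - 25) = (M - 5)/(-25 + M) = (-5 + M)/(-25 + M))
1/(z(18) + 340) = 1/((-5 + 18)/(-25 + 18) + 340) = 1/(13/(-7) + 340) = 1/(-1/7*13 + 340) = 1/(-13/7 + 340) = 1/(2367/7) = 7/2367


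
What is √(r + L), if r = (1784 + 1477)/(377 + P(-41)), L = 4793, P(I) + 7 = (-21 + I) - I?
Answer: √584930282/349 ≈ 69.299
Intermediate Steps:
P(I) = -28 (P(I) = -7 + ((-21 + I) - I) = -7 - 21 = -28)
r = 3261/349 (r = (1784 + 1477)/(377 - 28) = 3261/349 ≈ 9.3438)
√(r + L) = √(3261/349 + 4793) = √(1676018/349) = √584930282/349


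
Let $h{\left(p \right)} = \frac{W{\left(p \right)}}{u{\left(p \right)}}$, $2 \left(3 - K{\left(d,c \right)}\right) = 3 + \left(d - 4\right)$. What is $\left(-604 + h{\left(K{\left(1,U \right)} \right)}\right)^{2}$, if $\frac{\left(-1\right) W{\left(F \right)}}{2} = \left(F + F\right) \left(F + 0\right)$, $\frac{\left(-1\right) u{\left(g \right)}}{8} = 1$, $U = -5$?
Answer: $\frac{1437601}{4} \approx 3.594 \cdot 10^{5}$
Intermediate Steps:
$u{\left(g \right)} = -8$ ($u{\left(g \right)} = \left(-8\right) 1 = -8$)
$W{\left(F \right)} = - 4 F^{2}$ ($W{\left(F \right)} = - 2 \left(F + F\right) \left(F + 0\right) = - 2 \cdot 2 F F = - 2 \cdot 2 F^{2} = - 4 F^{2}$)
$K{\left(d,c \right)} = \frac{7}{2} - \frac{d}{2}$ ($K{\left(d,c \right)} = 3 - \frac{3 + \left(d - 4\right)}{2} = 3 - \frac{3 + \left(-4 + d\right)}{2} = 3 - \frac{-1 + d}{2} = 3 - \left(- \frac{1}{2} + \frac{d}{2}\right) = \frac{7}{2} - \frac{d}{2}$)
$h{\left(p \right)} = \frac{p^{2}}{2}$ ($h{\left(p \right)} = \frac{\left(-4\right) p^{2}}{-8} = - 4 p^{2} \left(- \frac{1}{8}\right) = \frac{p^{2}}{2}$)
$\left(-604 + h{\left(K{\left(1,U \right)} \right)}\right)^{2} = \left(-604 + \frac{\left(\frac{7}{2} - \frac{1}{2}\right)^{2}}{2}\right)^{2} = \left(-604 + \frac{3^{2}}{2}\right)^{2} = \left(-604 + \frac{1}{2} \cdot 9\right)^{2} = \left(-604 + \frac{9}{2}\right)^{2} = \left(- \frac{1199}{2}\right)^{2} = \frac{1437601}{4}$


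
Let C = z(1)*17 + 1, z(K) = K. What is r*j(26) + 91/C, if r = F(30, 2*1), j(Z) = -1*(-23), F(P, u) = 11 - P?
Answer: -7775/18 ≈ -431.94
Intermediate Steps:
j(Z) = 23
r = -19 (r = 11 - 1*30 = 11 - 30 = -19)
C = 18 (C = 1*17 + 1 = 17 + 1 = 18)
r*j(26) + 91/C = -19*23 + 91/18 = -437 + 91*(1/18) = -437 + 91/18 = -7775/18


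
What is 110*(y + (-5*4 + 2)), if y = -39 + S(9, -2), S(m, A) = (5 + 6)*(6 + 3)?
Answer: 4620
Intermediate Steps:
S(m, A) = 99 (S(m, A) = 11*9 = 99)
y = 60 (y = -39 + 99 = 60)
110*(y + (-5*4 + 2)) = 110*(60 + (-5*4 + 2)) = 110*(60 + (-20 + 2)) = 110*(60 - 18) = 110*42 = 4620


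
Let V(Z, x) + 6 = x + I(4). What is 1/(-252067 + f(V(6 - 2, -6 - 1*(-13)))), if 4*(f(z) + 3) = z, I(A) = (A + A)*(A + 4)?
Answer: -4/1008215 ≈ -3.9674e-6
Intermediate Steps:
I(A) = 2*A*(4 + A) (I(A) = (2*A)*(4 + A) = 2*A*(4 + A))
V(Z, x) = 58 + x (V(Z, x) = -6 + (x + 2*4*(4 + 4)) = -6 + (x + 2*4*8) = -6 + (x + 64) = -6 + (64 + x) = 58 + x)
f(z) = -3 + z/4
1/(-252067 + f(V(6 - 2, -6 - 1*(-13)))) = 1/(-252067 + (-3 + (58 + (-6 - 1*(-13)))/4)) = 1/(-252067 + (-3 + (58 + (-6 + 13))/4)) = 1/(-252067 + (-3 + (58 + 7)/4)) = 1/(-252067 + (-3 + (¼)*65)) = 1/(-252067 + (-3 + 65/4)) = 1/(-252067 + 53/4) = 1/(-1008215/4) = -4/1008215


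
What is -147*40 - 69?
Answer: -5949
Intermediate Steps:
-147*40 - 69 = -5880 - 69 = -5949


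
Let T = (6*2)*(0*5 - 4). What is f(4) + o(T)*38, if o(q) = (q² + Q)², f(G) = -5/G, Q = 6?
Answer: 811087195/4 ≈ 2.0277e+8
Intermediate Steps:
T = -48 (T = 12*(0 - 4) = 12*(-4) = -48)
o(q) = (6 + q²)² (o(q) = (q² + 6)² = (6 + q²)²)
f(4) + o(T)*38 = -5/4 + (6 + (-48)²)²*38 = -5*¼ + (6 + 2304)²*38 = -5/4 + 2310²*38 = -5/4 + 5336100*38 = -5/4 + 202771800 = 811087195/4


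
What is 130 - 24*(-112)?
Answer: 2818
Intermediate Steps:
130 - 24*(-112) = 130 + 2688 = 2818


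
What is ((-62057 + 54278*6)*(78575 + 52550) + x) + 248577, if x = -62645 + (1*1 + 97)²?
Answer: 34566187911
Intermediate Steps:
x = -53041 (x = -62645 + (1 + 97)² = -62645 + 98² = -62645 + 9604 = -53041)
((-62057 + 54278*6)*(78575 + 52550) + x) + 248577 = ((-62057 + 54278*6)*(78575 + 52550) - 53041) + 248577 = ((-62057 + 325668)*131125 - 53041) + 248577 = (263611*131125 - 53041) + 248577 = (34565992375 - 53041) + 248577 = 34565939334 + 248577 = 34566187911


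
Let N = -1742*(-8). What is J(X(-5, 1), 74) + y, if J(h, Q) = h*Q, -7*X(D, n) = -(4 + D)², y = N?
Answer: 97626/7 ≈ 13947.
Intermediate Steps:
N = 13936
y = 13936
X(D, n) = (4 + D)²/7 (X(D, n) = -(-1)*(4 + D)²/7 = (4 + D)²/7)
J(h, Q) = Q*h
J(X(-5, 1), 74) + y = 74*((4 - 5)²/7) + 13936 = 74*((⅐)*(-1)²) + 13936 = 74*((⅐)*1) + 13936 = 74*(⅐) + 13936 = 74/7 + 13936 = 97626/7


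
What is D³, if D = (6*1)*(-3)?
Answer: -5832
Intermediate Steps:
D = -18 (D = 6*(-3) = -18)
D³ = (-18)³ = -5832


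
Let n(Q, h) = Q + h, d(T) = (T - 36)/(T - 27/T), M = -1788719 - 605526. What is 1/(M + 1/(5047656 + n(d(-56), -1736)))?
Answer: -15687770432/37560365917960731 ≈ -4.1767e-7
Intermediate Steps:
M = -2394245
d(T) = (-36 + T)/(T - 27/T)
1/(M + 1/(5047656 + n(d(-56), -1736))) = 1/(-2394245 + 1/(5047656 + (-56*(-36 - 56)/(-27 + (-56)**2) - 1736))) = 1/(-2394245 + 1/(5047656 + (-56*(-92)/(-27 + 3136) - 1736))) = 1/(-2394245 + 1/(5047656 + (-56*(-92)/3109 - 1736))) = 1/(-2394245 + 1/(5047656 + (-56*1/3109*(-92) - 1736))) = 1/(-2394245 + 1/(5047656 + (5152/3109 - 1736))) = 1/(-2394245 + 1/(5047656 - 5392072/3109)) = 1/(-2394245 + 1/(15687770432/3109)) = 1/(-2394245 + 3109/15687770432) = 1/(-37560365917960731/15687770432) = -15687770432/37560365917960731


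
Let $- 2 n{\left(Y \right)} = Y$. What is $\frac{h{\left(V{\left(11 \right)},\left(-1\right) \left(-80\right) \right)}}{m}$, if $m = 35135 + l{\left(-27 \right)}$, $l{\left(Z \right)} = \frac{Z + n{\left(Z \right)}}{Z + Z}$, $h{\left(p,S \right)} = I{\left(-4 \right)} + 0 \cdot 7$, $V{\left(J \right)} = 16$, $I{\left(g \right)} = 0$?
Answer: $0$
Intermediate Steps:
$n{\left(Y \right)} = - \frac{Y}{2}$
$h{\left(p,S \right)} = 0$ ($h{\left(p,S \right)} = 0 + 0 \cdot 7 = 0 + 0 = 0$)
$l{\left(Z \right)} = \frac{1}{4}$ ($l{\left(Z \right)} = \frac{Z - \frac{Z}{2}}{Z + Z} = \frac{\frac{1}{2} Z}{2 Z} = \frac{Z}{2} \frac{1}{2 Z} = \frac{1}{4}$)
$m = \frac{140541}{4}$ ($m = 35135 + \frac{1}{4} = \frac{140541}{4} \approx 35135.0$)
$\frac{h{\left(V{\left(11 \right)},\left(-1\right) \left(-80\right) \right)}}{m} = \frac{0}{\frac{140541}{4}} = 0 \cdot \frac{4}{140541} = 0$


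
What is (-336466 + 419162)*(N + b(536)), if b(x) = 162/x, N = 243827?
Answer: 1350957353258/67 ≈ 2.0164e+10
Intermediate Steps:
(-336466 + 419162)*(N + b(536)) = (-336466 + 419162)*(243827 + 162/536) = 82696*(243827 + 162*(1/536)) = 82696*(243827 + 81/268) = 82696*(65345717/268) = 1350957353258/67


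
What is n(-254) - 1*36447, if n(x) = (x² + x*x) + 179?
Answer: 92764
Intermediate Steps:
n(x) = 179 + 2*x² (n(x) = (x² + x²) + 179 = 2*x² + 179 = 179 + 2*x²)
n(-254) - 1*36447 = (179 + 2*(-254)²) - 1*36447 = (179 + 2*64516) - 36447 = (179 + 129032) - 36447 = 129211 - 36447 = 92764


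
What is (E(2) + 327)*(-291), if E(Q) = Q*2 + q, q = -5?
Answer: -94866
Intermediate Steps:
E(Q) = -5 + 2*Q (E(Q) = Q*2 - 5 = 2*Q - 5 = -5 + 2*Q)
(E(2) + 327)*(-291) = ((-5 + 2*2) + 327)*(-291) = ((-5 + 4) + 327)*(-291) = (-1 + 327)*(-291) = 326*(-291) = -94866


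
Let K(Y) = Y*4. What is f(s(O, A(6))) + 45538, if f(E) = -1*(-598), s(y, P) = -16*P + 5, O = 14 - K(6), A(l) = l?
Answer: 46136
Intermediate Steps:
K(Y) = 4*Y
O = -10 (O = 14 - 4*6 = 14 - 1*24 = 14 - 24 = -10)
s(y, P) = 5 - 16*P
f(E) = 598
f(s(O, A(6))) + 45538 = 598 + 45538 = 46136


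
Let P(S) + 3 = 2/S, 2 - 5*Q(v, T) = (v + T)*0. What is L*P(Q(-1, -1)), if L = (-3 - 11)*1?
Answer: -28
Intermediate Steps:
Q(v, T) = ⅖ (Q(v, T) = ⅖ - (v + T)*0/5 = ⅖ - (T + v)*0/5 = ⅖ - ⅕*0 = ⅖ + 0 = ⅖)
P(S) = -3 + 2/S
L = -14 (L = -14*1 = -14)
L*P(Q(-1, -1)) = -14*(-3 + 2/(⅖)) = -14*(-3 + 2*(5/2)) = -14*(-3 + 5) = -14*2 = -28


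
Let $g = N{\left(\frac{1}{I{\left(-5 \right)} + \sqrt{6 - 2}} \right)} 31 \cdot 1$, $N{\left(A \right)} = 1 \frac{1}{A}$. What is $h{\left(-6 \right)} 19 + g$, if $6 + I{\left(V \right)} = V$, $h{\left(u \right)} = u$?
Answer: $-393$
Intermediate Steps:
$I{\left(V \right)} = -6 + V$
$N{\left(A \right)} = \frac{1}{A}$
$g = -279$ ($g = \frac{1}{\frac{1}{\left(-6 - 5\right) + \sqrt{6 - 2}}} \cdot 31 \cdot 1 = \frac{1}{\frac{1}{-11 + \sqrt{4}}} \cdot 31 \cdot 1 = \frac{1}{\frac{1}{-11 + 2}} \cdot 31 \cdot 1 = \frac{1}{\frac{1}{-9}} \cdot 31 \cdot 1 = \frac{1}{- \frac{1}{9}} \cdot 31 \cdot 1 = \left(-9\right) 31 \cdot 1 = \left(-279\right) 1 = -279$)
$h{\left(-6 \right)} 19 + g = \left(-6\right) 19 - 279 = -114 - 279 = -393$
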